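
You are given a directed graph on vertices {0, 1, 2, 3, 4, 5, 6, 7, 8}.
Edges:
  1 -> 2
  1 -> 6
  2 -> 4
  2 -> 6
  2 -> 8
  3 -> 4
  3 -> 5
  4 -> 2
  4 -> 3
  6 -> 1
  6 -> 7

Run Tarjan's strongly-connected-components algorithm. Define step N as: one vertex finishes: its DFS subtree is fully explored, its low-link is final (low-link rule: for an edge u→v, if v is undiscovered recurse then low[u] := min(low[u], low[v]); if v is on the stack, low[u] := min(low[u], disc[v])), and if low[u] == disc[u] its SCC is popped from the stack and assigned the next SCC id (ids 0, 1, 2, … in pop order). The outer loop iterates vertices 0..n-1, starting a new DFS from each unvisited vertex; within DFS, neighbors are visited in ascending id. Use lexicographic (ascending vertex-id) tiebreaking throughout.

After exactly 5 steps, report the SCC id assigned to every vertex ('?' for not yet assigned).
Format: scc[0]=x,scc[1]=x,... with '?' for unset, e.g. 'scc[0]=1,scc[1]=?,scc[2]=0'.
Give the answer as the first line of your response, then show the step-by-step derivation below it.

scc[0]=0,scc[1]=?,scc[2]=?,scc[3]=?,scc[4]=?,scc[5]=1,scc[6]=?,scc[7]=2,scc[8]=?

step 1: low=(low[0]=0,low[1]=?,low[2]=?,low[3]=?,low[4]=?,low[5]=?,low[6]=?,low[7]=?,low[8]=?); scc=(scc[0]=0,scc[1]=?,scc[2]=?,scc[3]=?,scc[4]=?,scc[5]=?,scc[6]=?,scc[7]=?,scc[8]=?)
step 2: low=(low[0]=0,low[1]=1,low[2]=2,low[3]=3,low[4]=2,low[5]=5,low[6]=?,low[7]=?,low[8]=?); scc=(scc[0]=0,scc[1]=?,scc[2]=?,scc[3]=?,scc[4]=?,scc[5]=1,scc[6]=?,scc[7]=?,scc[8]=?)
step 3: low=(low[0]=0,low[1]=1,low[2]=2,low[3]=3,low[4]=2,low[5]=5,low[6]=?,low[7]=?,low[8]=?); scc=(scc[0]=0,scc[1]=?,scc[2]=?,scc[3]=?,scc[4]=?,scc[5]=1,scc[6]=?,scc[7]=?,scc[8]=?)
step 4: low=(low[0]=0,low[1]=1,low[2]=2,low[3]=3,low[4]=2,low[5]=5,low[6]=?,low[7]=?,low[8]=?); scc=(scc[0]=0,scc[1]=?,scc[2]=?,scc[3]=?,scc[4]=?,scc[5]=1,scc[6]=?,scc[7]=?,scc[8]=?)
step 5: low=(low[0]=0,low[1]=1,low[2]=2,low[3]=3,low[4]=2,low[5]=5,low[6]=1,low[7]=7,low[8]=?); scc=(scc[0]=0,scc[1]=?,scc[2]=?,scc[3]=?,scc[4]=?,scc[5]=1,scc[6]=?,scc[7]=2,scc[8]=?)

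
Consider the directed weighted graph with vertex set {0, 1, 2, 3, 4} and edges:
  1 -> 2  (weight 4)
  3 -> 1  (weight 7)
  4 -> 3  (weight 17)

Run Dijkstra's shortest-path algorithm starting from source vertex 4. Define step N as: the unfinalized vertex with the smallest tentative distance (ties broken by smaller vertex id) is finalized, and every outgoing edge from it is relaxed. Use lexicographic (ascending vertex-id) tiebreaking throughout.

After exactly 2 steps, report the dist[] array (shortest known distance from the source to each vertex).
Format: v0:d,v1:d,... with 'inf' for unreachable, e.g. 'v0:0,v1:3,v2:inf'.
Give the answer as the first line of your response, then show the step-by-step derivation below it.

v0:inf,v1:24,v2:inf,v3:17,v4:0

step 1: dist = v0:inf,v1:inf,v2:inf,v3:17,v4:0
step 2: dist = v0:inf,v1:24,v2:inf,v3:17,v4:0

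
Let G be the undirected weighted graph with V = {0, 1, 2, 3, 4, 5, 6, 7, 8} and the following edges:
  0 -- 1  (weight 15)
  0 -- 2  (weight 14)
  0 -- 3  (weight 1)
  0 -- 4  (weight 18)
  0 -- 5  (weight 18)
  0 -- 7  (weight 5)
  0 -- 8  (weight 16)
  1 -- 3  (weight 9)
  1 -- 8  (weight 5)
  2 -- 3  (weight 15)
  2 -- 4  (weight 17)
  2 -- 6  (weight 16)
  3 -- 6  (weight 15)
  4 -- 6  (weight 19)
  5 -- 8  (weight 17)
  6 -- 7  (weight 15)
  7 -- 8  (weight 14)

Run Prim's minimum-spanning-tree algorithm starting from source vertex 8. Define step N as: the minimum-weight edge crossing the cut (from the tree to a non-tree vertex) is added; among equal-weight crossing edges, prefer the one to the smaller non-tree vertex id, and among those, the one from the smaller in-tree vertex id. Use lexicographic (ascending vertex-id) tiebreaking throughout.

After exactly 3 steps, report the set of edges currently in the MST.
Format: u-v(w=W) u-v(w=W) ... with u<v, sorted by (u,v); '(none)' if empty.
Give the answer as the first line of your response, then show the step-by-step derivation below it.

0-3(w=1) 1-3(w=9) 1-8(w=5)

step 1: add edge 1-8 (w=5); MST = {1-8(w=5)}
step 2: add edge 1-3 (w=9); MST = {1-3(w=9) 1-8(w=5)}
step 3: add edge 0-3 (w=1); MST = {0-3(w=1) 1-3(w=9) 1-8(w=5)}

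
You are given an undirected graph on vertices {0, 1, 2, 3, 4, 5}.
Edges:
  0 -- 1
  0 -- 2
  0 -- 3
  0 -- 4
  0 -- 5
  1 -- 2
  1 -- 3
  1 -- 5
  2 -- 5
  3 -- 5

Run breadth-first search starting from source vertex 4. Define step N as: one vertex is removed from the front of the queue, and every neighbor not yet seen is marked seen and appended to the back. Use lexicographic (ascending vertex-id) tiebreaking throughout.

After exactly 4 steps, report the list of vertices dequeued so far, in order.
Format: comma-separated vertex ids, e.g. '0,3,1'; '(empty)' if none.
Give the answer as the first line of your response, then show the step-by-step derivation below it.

4,0,1,2

step 1: dequeue 4; queue=[0]; order=4
step 2: dequeue 0; queue=[1,2,3,5]; order=4,0
step 3: dequeue 1; queue=[2,3,5]; order=4,0,1
step 4: dequeue 2; queue=[3,5]; order=4,0,1,2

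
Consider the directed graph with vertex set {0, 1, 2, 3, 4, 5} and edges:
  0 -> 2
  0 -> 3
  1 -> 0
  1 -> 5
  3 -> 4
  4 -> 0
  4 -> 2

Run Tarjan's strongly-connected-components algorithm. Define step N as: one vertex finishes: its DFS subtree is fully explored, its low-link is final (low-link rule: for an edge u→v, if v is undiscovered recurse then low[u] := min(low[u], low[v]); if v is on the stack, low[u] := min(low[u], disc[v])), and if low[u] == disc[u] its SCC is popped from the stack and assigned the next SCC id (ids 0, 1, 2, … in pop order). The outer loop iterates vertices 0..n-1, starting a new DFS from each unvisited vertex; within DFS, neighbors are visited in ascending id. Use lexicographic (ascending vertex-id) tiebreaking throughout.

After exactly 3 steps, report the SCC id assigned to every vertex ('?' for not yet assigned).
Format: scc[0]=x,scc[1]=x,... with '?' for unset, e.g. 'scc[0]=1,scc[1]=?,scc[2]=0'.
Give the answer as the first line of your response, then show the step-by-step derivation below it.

scc[0]=?,scc[1]=?,scc[2]=0,scc[3]=?,scc[4]=?,scc[5]=?

step 1: low=(low[0]=0,low[1]=?,low[2]=1,low[3]=?,low[4]=?,low[5]=?); scc=(scc[0]=?,scc[1]=?,scc[2]=0,scc[3]=?,scc[4]=?,scc[5]=?)
step 2: low=(low[0]=0,low[1]=?,low[2]=1,low[3]=2,low[4]=0,low[5]=?); scc=(scc[0]=?,scc[1]=?,scc[2]=0,scc[3]=?,scc[4]=?,scc[5]=?)
step 3: low=(low[0]=0,low[1]=?,low[2]=1,low[3]=0,low[4]=0,low[5]=?); scc=(scc[0]=?,scc[1]=?,scc[2]=0,scc[3]=?,scc[4]=?,scc[5]=?)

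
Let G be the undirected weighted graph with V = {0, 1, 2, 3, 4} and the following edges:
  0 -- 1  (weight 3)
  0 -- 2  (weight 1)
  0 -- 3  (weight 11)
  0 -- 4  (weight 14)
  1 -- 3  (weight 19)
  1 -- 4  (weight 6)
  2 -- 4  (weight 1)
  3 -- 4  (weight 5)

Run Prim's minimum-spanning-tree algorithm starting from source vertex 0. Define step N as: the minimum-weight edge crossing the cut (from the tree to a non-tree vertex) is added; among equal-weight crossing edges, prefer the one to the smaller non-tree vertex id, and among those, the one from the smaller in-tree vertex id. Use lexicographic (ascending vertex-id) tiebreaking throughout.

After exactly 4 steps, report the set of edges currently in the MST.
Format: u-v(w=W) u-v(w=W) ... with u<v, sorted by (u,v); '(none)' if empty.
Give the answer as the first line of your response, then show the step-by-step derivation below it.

0-1(w=3) 0-2(w=1) 2-4(w=1) 3-4(w=5)

step 1: add edge 0-2 (w=1); MST = {0-2(w=1)}
step 2: add edge 2-4 (w=1); MST = {0-2(w=1) 2-4(w=1)}
step 3: add edge 0-1 (w=3); MST = {0-1(w=3) 0-2(w=1) 2-4(w=1)}
step 4: add edge 3-4 (w=5); MST = {0-1(w=3) 0-2(w=1) 2-4(w=1) 3-4(w=5)}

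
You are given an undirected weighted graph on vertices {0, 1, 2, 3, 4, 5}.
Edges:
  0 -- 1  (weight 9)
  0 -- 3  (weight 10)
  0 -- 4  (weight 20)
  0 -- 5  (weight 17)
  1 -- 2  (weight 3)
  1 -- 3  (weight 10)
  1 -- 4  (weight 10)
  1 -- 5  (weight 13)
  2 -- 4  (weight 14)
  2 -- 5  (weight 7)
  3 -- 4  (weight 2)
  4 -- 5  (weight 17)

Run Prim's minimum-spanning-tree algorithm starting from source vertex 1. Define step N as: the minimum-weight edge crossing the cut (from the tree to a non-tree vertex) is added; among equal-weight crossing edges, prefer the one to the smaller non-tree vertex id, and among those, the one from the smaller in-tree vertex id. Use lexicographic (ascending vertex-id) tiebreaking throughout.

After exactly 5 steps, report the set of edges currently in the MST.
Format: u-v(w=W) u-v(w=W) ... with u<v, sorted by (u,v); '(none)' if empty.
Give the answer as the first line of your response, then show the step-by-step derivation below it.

0-1(w=9) 0-3(w=10) 1-2(w=3) 2-5(w=7) 3-4(w=2)

step 1: add edge 1-2 (w=3); MST = {1-2(w=3)}
step 2: add edge 2-5 (w=7); MST = {1-2(w=3) 2-5(w=7)}
step 3: add edge 0-1 (w=9); MST = {0-1(w=9) 1-2(w=3) 2-5(w=7)}
step 4: add edge 0-3 (w=10); MST = {0-1(w=9) 0-3(w=10) 1-2(w=3) 2-5(w=7)}
step 5: add edge 3-4 (w=2); MST = {0-1(w=9) 0-3(w=10) 1-2(w=3) 2-5(w=7) 3-4(w=2)}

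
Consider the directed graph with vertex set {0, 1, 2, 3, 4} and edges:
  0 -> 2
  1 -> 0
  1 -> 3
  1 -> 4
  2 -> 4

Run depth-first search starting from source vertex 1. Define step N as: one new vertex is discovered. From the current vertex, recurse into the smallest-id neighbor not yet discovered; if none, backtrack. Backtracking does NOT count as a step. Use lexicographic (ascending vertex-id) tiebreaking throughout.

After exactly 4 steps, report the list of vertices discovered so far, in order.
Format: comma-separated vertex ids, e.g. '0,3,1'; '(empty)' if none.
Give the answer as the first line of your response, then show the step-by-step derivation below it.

1,0,2,4

step 1: discover 1; path=1; order=1
step 2: discover 0; path=1>0; order=1,0
step 3: discover 2; path=1>0>2; order=1,0,2
step 4: discover 4; path=1>0>2>4; order=1,0,2,4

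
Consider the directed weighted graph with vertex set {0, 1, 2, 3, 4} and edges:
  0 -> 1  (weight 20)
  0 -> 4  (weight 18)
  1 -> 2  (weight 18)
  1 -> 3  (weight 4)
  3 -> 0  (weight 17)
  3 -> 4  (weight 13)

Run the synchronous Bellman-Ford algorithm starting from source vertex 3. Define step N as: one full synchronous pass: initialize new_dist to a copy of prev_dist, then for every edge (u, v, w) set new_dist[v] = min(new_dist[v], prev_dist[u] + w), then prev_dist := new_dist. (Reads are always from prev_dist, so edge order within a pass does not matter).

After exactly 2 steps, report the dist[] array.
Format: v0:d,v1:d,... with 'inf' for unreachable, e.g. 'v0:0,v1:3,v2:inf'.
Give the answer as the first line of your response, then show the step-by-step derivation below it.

v0:17,v1:37,v2:inf,v3:0,v4:13

step 1: dist = v0:17,v1:inf,v2:inf,v3:0,v4:13
step 2: dist = v0:17,v1:37,v2:inf,v3:0,v4:13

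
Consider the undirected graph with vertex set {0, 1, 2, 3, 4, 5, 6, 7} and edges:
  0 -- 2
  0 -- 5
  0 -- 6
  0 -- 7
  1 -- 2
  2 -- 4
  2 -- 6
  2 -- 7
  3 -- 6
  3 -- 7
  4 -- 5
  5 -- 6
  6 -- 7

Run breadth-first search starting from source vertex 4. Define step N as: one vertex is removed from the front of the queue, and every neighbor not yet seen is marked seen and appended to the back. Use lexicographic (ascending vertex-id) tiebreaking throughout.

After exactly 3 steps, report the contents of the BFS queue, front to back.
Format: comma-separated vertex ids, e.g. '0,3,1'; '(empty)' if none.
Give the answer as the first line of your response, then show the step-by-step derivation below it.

0,1,6,7

step 1: dequeue 4; queue=[2,5]; order=4
step 2: dequeue 2; queue=[5,0,1,6,7]; order=4,2
step 3: dequeue 5; queue=[0,1,6,7]; order=4,2,5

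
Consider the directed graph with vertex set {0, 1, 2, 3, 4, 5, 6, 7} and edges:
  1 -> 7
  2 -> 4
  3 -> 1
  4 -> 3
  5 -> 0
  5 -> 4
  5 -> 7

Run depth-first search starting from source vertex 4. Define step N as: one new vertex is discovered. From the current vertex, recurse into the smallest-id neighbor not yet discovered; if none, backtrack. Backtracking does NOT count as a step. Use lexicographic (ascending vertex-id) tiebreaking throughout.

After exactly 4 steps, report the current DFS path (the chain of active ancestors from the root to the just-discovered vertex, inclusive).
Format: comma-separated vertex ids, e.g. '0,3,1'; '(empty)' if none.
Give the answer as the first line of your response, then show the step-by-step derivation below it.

4,3,1,7

step 1: discover 4; path=4; order=4
step 2: discover 3; path=4>3; order=4,3
step 3: discover 1; path=4>3>1; order=4,3,1
step 4: discover 7; path=4>3>1>7; order=4,3,1,7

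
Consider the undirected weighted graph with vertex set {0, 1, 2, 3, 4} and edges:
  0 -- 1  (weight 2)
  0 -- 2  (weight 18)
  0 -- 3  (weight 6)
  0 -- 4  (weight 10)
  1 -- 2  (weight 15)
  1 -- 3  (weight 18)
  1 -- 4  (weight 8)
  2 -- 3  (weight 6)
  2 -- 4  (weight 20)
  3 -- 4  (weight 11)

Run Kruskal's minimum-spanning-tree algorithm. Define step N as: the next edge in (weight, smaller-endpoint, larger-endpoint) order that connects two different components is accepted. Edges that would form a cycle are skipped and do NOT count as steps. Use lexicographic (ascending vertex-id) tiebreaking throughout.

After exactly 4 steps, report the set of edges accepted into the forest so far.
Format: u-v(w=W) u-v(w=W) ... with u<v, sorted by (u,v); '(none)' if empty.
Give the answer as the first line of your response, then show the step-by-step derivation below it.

0-1(w=2) 0-3(w=6) 1-4(w=8) 2-3(w=6)

step 1: add edge 0-1 (w=2); MST = {0-1(w=2)}
step 2: add edge 0-3 (w=6); MST = {0-1(w=2) 0-3(w=6)}
step 3: add edge 2-3 (w=6); MST = {0-1(w=2) 0-3(w=6) 2-3(w=6)}
step 4: add edge 1-4 (w=8); MST = {0-1(w=2) 0-3(w=6) 1-4(w=8) 2-3(w=6)}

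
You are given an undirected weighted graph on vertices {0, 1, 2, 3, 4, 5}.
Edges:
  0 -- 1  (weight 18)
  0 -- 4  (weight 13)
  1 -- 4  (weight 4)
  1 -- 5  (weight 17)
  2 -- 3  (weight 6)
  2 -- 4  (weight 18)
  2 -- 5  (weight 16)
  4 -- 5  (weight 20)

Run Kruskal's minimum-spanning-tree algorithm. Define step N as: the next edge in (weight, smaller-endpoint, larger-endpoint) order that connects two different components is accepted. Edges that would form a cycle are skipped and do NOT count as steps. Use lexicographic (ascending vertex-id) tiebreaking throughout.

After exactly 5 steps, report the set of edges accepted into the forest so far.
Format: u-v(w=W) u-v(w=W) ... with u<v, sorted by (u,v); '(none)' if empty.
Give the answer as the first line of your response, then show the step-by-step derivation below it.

0-4(w=13) 1-4(w=4) 1-5(w=17) 2-3(w=6) 2-5(w=16)

step 1: add edge 1-4 (w=4); MST = {1-4(w=4)}
step 2: add edge 2-3 (w=6); MST = {1-4(w=4) 2-3(w=6)}
step 3: add edge 0-4 (w=13); MST = {0-4(w=13) 1-4(w=4) 2-3(w=6)}
step 4: add edge 2-5 (w=16); MST = {0-4(w=13) 1-4(w=4) 2-3(w=6) 2-5(w=16)}
step 5: add edge 1-5 (w=17); MST = {0-4(w=13) 1-4(w=4) 1-5(w=17) 2-3(w=6) 2-5(w=16)}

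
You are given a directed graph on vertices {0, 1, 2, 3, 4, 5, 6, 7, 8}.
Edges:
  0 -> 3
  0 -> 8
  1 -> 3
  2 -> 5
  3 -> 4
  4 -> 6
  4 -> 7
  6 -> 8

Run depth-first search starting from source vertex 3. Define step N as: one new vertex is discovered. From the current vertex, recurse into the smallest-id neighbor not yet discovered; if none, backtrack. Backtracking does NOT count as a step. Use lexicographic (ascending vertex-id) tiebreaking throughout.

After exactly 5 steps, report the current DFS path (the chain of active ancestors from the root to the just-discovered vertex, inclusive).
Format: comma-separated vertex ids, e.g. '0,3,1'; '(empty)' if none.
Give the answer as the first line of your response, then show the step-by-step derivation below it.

3,4,7

step 1: discover 3; path=3; order=3
step 2: discover 4; path=3>4; order=3,4
step 3: discover 6; path=3>4>6; order=3,4,6
step 4: discover 8; path=3>4>6>8; order=3,4,6,8
step 5: discover 7; path=3>4>7; order=3,4,6,8,7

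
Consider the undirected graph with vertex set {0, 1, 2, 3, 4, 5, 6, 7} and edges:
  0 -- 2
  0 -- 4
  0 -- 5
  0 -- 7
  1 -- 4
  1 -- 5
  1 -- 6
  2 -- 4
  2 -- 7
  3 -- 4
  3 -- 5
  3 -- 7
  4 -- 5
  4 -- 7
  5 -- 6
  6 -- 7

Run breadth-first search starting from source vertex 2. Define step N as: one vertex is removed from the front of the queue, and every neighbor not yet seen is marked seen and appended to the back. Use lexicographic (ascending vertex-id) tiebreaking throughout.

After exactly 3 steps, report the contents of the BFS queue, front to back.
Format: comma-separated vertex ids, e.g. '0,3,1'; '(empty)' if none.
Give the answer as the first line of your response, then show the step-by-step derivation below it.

7,5,1,3

step 1: dequeue 2; queue=[0,4,7]; order=2
step 2: dequeue 0; queue=[4,7,5]; order=2,0
step 3: dequeue 4; queue=[7,5,1,3]; order=2,0,4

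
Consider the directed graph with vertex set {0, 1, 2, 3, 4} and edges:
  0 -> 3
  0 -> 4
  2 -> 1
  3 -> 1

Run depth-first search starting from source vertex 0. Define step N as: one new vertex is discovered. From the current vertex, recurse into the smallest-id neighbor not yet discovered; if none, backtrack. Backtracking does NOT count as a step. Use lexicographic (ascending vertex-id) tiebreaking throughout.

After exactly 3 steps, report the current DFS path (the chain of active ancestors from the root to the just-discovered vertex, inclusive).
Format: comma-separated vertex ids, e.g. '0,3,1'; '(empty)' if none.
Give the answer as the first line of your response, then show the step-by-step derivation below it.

0,3,1

step 1: discover 0; path=0; order=0
step 2: discover 3; path=0>3; order=0,3
step 3: discover 1; path=0>3>1; order=0,3,1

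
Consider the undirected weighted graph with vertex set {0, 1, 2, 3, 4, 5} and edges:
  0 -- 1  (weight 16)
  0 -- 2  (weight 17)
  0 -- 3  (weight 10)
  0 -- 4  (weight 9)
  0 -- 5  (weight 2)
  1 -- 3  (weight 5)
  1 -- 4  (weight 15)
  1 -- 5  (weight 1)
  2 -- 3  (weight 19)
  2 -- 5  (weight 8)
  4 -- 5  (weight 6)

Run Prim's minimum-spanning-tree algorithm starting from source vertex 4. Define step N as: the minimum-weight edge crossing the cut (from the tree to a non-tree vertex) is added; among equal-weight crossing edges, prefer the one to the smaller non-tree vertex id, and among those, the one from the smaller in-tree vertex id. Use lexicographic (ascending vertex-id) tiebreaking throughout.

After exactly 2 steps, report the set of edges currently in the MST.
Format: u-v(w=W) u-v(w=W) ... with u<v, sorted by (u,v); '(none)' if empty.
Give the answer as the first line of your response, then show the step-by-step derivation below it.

1-5(w=1) 4-5(w=6)

step 1: add edge 4-5 (w=6); MST = {4-5(w=6)}
step 2: add edge 1-5 (w=1); MST = {1-5(w=1) 4-5(w=6)}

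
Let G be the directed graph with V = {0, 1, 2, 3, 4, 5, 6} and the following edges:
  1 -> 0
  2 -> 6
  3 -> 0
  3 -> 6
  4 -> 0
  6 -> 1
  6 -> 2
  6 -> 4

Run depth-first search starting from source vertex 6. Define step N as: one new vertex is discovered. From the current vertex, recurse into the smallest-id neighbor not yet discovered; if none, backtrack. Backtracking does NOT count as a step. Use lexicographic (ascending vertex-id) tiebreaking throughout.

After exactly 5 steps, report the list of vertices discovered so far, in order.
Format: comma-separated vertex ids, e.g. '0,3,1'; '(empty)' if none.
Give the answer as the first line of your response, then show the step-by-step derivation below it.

6,1,0,2,4

step 1: discover 6; path=6; order=6
step 2: discover 1; path=6>1; order=6,1
step 3: discover 0; path=6>1>0; order=6,1,0
step 4: discover 2; path=6>2; order=6,1,0,2
step 5: discover 4; path=6>4; order=6,1,0,2,4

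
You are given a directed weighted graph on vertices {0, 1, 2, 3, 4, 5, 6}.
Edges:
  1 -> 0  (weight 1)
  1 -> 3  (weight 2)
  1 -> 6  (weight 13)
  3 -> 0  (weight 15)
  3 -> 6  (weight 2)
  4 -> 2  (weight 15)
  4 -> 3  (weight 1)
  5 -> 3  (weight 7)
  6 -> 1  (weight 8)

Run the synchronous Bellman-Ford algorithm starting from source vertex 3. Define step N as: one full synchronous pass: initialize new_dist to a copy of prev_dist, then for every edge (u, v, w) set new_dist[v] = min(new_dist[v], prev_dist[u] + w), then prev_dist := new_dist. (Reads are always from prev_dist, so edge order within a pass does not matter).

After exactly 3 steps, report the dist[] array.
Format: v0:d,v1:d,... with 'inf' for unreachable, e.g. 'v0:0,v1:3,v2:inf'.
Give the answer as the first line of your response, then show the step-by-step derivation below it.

v0:11,v1:10,v2:inf,v3:0,v4:inf,v5:inf,v6:2

step 1: dist = v0:15,v1:inf,v2:inf,v3:0,v4:inf,v5:inf,v6:2
step 2: dist = v0:15,v1:10,v2:inf,v3:0,v4:inf,v5:inf,v6:2
step 3: dist = v0:11,v1:10,v2:inf,v3:0,v4:inf,v5:inf,v6:2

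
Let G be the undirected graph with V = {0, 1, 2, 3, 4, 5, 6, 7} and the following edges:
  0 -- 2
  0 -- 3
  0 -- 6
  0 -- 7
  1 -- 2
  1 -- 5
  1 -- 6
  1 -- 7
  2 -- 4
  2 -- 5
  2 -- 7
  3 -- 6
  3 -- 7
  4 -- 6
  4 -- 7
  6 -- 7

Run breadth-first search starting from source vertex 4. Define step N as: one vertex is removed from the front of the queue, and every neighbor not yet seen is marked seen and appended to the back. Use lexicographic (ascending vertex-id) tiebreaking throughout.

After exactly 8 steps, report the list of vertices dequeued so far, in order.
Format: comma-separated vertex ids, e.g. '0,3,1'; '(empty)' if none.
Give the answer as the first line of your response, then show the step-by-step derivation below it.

4,2,6,7,0,1,5,3

step 1: dequeue 4; queue=[2,6,7]; order=4
step 2: dequeue 2; queue=[6,7,0,1,5]; order=4,2
step 3: dequeue 6; queue=[7,0,1,5,3]; order=4,2,6
step 4: dequeue 7; queue=[0,1,5,3]; order=4,2,6,7
step 5: dequeue 0; queue=[1,5,3]; order=4,2,6,7,0
step 6: dequeue 1; queue=[5,3]; order=4,2,6,7,0,1
step 7: dequeue 5; queue=[3]; order=4,2,6,7,0,1,5
step 8: dequeue 3; queue=[(empty)]; order=4,2,6,7,0,1,5,3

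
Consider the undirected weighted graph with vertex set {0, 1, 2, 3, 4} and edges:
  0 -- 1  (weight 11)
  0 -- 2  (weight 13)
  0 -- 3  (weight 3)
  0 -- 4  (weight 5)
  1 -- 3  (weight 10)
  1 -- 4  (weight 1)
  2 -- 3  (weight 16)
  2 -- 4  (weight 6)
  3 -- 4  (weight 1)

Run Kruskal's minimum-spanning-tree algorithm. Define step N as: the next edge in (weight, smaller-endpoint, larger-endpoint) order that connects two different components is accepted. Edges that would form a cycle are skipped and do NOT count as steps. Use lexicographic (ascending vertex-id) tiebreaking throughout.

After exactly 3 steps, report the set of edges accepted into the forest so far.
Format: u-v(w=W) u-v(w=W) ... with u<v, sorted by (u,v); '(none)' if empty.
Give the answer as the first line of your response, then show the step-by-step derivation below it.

0-3(w=3) 1-4(w=1) 3-4(w=1)

step 1: add edge 1-4 (w=1); MST = {1-4(w=1)}
step 2: add edge 3-4 (w=1); MST = {1-4(w=1) 3-4(w=1)}
step 3: add edge 0-3 (w=3); MST = {0-3(w=3) 1-4(w=1) 3-4(w=1)}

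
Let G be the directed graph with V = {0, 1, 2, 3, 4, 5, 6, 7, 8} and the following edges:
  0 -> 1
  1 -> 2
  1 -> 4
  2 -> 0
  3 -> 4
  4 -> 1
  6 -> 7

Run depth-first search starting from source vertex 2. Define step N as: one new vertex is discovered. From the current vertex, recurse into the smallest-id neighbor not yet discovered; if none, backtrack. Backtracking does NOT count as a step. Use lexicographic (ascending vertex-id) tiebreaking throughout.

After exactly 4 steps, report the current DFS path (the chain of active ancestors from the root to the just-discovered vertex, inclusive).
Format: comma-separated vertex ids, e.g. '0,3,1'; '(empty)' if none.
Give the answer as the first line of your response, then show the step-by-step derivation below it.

2,0,1,4

step 1: discover 2; path=2; order=2
step 2: discover 0; path=2>0; order=2,0
step 3: discover 1; path=2>0>1; order=2,0,1
step 4: discover 4; path=2>0>1>4; order=2,0,1,4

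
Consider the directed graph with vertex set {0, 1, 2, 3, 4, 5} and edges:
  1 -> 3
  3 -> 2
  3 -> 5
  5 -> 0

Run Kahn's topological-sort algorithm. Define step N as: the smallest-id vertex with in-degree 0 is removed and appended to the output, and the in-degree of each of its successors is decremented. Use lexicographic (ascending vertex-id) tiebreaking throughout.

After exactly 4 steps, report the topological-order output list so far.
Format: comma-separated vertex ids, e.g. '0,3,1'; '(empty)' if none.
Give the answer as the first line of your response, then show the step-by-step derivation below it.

1,3,2,4

step 1: output 1; order=[1]; indeg=(1,0,1,0,0,1)
step 2: output 3; order=[1,3]; indeg=(1,0,0,0,0,0)
step 3: output 2; order=[1,3,2]; indeg=(1,0,0,0,0,0)
step 4: output 4; order=[1,3,2,4]; indeg=(1,0,0,0,0,0)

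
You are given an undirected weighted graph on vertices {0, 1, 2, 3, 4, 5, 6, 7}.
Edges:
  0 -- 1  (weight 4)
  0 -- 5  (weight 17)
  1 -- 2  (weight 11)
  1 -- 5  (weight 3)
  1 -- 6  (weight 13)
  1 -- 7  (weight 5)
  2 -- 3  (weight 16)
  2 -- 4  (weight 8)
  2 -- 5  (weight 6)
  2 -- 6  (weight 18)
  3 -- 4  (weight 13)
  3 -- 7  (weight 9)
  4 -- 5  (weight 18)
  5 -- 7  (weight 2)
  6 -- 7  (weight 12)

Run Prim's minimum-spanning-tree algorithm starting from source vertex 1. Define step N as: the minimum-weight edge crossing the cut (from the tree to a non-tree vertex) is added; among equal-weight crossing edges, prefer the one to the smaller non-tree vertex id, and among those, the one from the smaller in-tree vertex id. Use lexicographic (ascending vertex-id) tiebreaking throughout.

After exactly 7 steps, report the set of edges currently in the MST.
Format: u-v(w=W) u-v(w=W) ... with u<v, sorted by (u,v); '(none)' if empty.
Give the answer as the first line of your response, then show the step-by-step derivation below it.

0-1(w=4) 1-5(w=3) 2-4(w=8) 2-5(w=6) 3-7(w=9) 5-7(w=2) 6-7(w=12)

step 1: add edge 1-5 (w=3); MST = {1-5(w=3)}
step 2: add edge 5-7 (w=2); MST = {1-5(w=3) 5-7(w=2)}
step 3: add edge 0-1 (w=4); MST = {0-1(w=4) 1-5(w=3) 5-7(w=2)}
step 4: add edge 2-5 (w=6); MST = {0-1(w=4) 1-5(w=3) 2-5(w=6) 5-7(w=2)}
step 5: add edge 2-4 (w=8); MST = {0-1(w=4) 1-5(w=3) 2-4(w=8) 2-5(w=6) 5-7(w=2)}
step 6: add edge 3-7 (w=9); MST = {0-1(w=4) 1-5(w=3) 2-4(w=8) 2-5(w=6) 3-7(w=9) 5-7(w=2)}
step 7: add edge 6-7 (w=12); MST = {0-1(w=4) 1-5(w=3) 2-4(w=8) 2-5(w=6) 3-7(w=9) 5-7(w=2) 6-7(w=12)}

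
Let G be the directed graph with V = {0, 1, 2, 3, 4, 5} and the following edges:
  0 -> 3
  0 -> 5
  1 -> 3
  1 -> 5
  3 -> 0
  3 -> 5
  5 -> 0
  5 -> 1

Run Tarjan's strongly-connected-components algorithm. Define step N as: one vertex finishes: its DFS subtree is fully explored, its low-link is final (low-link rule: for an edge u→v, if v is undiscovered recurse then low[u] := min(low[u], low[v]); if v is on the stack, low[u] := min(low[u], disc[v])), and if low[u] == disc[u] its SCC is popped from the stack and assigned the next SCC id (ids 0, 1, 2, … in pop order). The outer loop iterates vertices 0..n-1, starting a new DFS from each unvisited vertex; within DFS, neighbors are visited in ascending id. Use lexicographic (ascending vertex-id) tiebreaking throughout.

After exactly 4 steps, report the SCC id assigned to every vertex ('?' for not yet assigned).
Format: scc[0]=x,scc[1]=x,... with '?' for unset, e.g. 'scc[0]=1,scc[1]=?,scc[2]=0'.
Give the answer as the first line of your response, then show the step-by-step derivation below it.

scc[0]=0,scc[1]=0,scc[2]=?,scc[3]=0,scc[4]=?,scc[5]=0

step 1: low=(low[0]=0,low[1]=1,low[2]=?,low[3]=0,low[4]=?,low[5]=0); scc=(scc[0]=?,scc[1]=?,scc[2]=?,scc[3]=?,scc[4]=?,scc[5]=?)
step 2: low=(low[0]=0,low[1]=1,low[2]=?,low[3]=0,low[4]=?,low[5]=0); scc=(scc[0]=?,scc[1]=?,scc[2]=?,scc[3]=?,scc[4]=?,scc[5]=?)
step 3: low=(low[0]=0,low[1]=1,low[2]=?,low[3]=0,low[4]=?,low[5]=0); scc=(scc[0]=?,scc[1]=?,scc[2]=?,scc[3]=?,scc[4]=?,scc[5]=?)
step 4: low=(low[0]=0,low[1]=1,low[2]=?,low[3]=0,low[4]=?,low[5]=0); scc=(scc[0]=0,scc[1]=0,scc[2]=?,scc[3]=0,scc[4]=?,scc[5]=0)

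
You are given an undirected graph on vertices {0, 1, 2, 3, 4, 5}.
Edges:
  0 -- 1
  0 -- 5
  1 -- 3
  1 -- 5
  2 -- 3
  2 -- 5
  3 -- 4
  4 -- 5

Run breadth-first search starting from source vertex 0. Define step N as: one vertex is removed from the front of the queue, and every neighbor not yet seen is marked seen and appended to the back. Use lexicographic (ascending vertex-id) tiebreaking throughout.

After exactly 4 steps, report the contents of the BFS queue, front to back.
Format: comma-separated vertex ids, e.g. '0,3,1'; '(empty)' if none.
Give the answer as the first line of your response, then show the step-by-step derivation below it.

2,4

step 1: dequeue 0; queue=[1,5]; order=0
step 2: dequeue 1; queue=[5,3]; order=0,1
step 3: dequeue 5; queue=[3,2,4]; order=0,1,5
step 4: dequeue 3; queue=[2,4]; order=0,1,5,3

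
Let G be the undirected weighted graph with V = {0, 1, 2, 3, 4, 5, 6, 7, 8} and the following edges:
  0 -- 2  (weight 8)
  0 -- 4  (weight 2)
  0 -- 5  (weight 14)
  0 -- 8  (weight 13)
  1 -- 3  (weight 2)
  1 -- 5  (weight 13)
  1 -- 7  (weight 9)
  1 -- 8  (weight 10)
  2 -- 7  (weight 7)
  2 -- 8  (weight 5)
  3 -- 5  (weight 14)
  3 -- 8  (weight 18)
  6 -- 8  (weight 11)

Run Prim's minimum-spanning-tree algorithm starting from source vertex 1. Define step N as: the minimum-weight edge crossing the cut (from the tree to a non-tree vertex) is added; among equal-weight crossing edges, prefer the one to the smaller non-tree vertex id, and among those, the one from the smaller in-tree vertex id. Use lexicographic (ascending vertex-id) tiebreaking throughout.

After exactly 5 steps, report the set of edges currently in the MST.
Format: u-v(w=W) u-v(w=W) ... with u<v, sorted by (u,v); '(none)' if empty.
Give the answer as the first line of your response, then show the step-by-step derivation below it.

0-2(w=8) 1-3(w=2) 1-7(w=9) 2-7(w=7) 2-8(w=5)

step 1: add edge 1-3 (w=2); MST = {1-3(w=2)}
step 2: add edge 1-7 (w=9); MST = {1-3(w=2) 1-7(w=9)}
step 3: add edge 2-7 (w=7); MST = {1-3(w=2) 1-7(w=9) 2-7(w=7)}
step 4: add edge 2-8 (w=5); MST = {1-3(w=2) 1-7(w=9) 2-7(w=7) 2-8(w=5)}
step 5: add edge 0-2 (w=8); MST = {0-2(w=8) 1-3(w=2) 1-7(w=9) 2-7(w=7) 2-8(w=5)}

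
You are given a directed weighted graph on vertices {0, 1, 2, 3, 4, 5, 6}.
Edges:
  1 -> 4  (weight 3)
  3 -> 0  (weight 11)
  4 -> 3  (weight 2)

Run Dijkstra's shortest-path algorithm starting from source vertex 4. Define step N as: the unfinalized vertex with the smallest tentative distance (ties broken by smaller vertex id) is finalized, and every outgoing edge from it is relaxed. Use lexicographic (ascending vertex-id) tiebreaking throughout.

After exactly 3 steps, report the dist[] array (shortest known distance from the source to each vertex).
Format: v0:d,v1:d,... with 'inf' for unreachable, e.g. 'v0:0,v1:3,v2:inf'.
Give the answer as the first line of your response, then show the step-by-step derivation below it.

v0:13,v1:inf,v2:inf,v3:2,v4:0,v5:inf,v6:inf

step 1: dist = v0:inf,v1:inf,v2:inf,v3:2,v4:0,v5:inf,v6:inf
step 2: dist = v0:13,v1:inf,v2:inf,v3:2,v4:0,v5:inf,v6:inf
step 3: dist = v0:13,v1:inf,v2:inf,v3:2,v4:0,v5:inf,v6:inf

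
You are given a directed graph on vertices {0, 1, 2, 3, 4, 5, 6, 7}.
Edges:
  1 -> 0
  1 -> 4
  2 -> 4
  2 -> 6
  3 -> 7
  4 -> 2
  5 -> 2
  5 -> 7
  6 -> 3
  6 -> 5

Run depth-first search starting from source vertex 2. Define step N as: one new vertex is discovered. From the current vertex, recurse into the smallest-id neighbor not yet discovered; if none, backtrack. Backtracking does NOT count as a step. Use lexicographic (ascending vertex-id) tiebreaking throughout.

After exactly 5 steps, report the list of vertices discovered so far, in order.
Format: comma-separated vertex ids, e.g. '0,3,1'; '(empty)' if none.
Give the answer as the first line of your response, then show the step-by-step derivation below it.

2,4,6,3,7

step 1: discover 2; path=2; order=2
step 2: discover 4; path=2>4; order=2,4
step 3: discover 6; path=2>6; order=2,4,6
step 4: discover 3; path=2>6>3; order=2,4,6,3
step 5: discover 7; path=2>6>3>7; order=2,4,6,3,7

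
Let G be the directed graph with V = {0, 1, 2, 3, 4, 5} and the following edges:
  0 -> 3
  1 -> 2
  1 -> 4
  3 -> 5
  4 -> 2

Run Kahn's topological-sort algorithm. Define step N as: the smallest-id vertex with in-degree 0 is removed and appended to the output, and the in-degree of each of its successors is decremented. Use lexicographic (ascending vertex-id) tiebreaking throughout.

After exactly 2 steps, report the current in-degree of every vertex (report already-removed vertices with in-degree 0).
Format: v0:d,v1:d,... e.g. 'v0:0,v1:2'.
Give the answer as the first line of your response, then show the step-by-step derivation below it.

v0:0,v1:0,v2:1,v3:0,v4:0,v5:1

step 1: output 0; order=[0]; indeg=(0,0,2,0,1,1)
step 2: output 1; order=[0,1]; indeg=(0,0,1,0,0,1)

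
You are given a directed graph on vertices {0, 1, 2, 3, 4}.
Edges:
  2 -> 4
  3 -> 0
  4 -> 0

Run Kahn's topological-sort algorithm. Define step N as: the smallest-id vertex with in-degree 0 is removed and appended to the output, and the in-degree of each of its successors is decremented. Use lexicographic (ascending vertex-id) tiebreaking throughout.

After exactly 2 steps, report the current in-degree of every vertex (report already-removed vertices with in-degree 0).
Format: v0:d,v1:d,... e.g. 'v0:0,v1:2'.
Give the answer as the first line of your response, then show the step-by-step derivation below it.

v0:2,v1:0,v2:0,v3:0,v4:0

step 1: output 1; order=[1]; indeg=(2,0,0,0,1)
step 2: output 2; order=[1,2]; indeg=(2,0,0,0,0)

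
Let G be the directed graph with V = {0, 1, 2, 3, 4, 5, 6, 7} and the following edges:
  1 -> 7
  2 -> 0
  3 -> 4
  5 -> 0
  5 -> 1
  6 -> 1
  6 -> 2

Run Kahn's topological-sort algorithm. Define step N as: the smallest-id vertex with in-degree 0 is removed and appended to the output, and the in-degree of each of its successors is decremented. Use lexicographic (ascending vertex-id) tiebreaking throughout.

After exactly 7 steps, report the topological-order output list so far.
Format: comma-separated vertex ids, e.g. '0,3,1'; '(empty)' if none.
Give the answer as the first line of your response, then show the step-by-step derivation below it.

3,4,5,6,1,2,0

step 1: output 3; order=[3]; indeg=(2,2,1,0,0,0,0,1)
step 2: output 4; order=[3,4]; indeg=(2,2,1,0,0,0,0,1)
step 3: output 5; order=[3,4,5]; indeg=(1,1,1,0,0,0,0,1)
step 4: output 6; order=[3,4,5,6]; indeg=(1,0,0,0,0,0,0,1)
step 5: output 1; order=[3,4,5,6,1]; indeg=(1,0,0,0,0,0,0,0)
step 6: output 2; order=[3,4,5,6,1,2]; indeg=(0,0,0,0,0,0,0,0)
step 7: output 0; order=[3,4,5,6,1,2,0]; indeg=(0,0,0,0,0,0,0,0)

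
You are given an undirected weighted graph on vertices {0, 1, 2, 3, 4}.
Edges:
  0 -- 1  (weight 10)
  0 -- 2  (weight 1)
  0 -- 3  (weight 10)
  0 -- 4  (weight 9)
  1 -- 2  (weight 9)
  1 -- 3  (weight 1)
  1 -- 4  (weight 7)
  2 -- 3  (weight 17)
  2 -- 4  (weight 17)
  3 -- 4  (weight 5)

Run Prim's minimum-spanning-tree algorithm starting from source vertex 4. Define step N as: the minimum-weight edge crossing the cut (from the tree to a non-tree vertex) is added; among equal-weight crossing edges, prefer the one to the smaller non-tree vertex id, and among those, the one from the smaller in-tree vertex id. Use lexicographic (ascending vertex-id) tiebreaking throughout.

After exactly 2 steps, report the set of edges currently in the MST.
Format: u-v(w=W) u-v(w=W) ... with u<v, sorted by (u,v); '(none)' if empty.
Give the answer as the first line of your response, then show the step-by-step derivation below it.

1-3(w=1) 3-4(w=5)

step 1: add edge 3-4 (w=5); MST = {3-4(w=5)}
step 2: add edge 1-3 (w=1); MST = {1-3(w=1) 3-4(w=5)}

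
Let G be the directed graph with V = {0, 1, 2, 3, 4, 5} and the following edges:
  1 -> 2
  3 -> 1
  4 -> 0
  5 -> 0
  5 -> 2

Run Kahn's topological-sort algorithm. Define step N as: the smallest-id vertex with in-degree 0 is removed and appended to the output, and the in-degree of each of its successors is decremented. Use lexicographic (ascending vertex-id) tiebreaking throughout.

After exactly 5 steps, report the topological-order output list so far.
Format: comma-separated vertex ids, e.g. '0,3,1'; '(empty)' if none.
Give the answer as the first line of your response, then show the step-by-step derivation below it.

3,1,4,5,0

step 1: output 3; order=[3]; indeg=(2,0,2,0,0,0)
step 2: output 1; order=[3,1]; indeg=(2,0,1,0,0,0)
step 3: output 4; order=[3,1,4]; indeg=(1,0,1,0,0,0)
step 4: output 5; order=[3,1,4,5]; indeg=(0,0,0,0,0,0)
step 5: output 0; order=[3,1,4,5,0]; indeg=(0,0,0,0,0,0)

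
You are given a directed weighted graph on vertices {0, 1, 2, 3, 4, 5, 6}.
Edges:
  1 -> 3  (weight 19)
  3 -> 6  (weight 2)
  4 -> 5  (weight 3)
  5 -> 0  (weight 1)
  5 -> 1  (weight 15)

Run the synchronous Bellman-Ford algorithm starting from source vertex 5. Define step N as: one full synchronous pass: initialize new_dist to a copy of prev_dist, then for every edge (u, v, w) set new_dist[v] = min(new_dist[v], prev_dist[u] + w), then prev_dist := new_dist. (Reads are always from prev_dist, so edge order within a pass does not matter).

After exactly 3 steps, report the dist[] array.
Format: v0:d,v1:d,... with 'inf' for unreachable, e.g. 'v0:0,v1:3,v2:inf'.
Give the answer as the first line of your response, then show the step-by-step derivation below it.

v0:1,v1:15,v2:inf,v3:34,v4:inf,v5:0,v6:36

step 1: dist = v0:1,v1:15,v2:inf,v3:inf,v4:inf,v5:0,v6:inf
step 2: dist = v0:1,v1:15,v2:inf,v3:34,v4:inf,v5:0,v6:inf
step 3: dist = v0:1,v1:15,v2:inf,v3:34,v4:inf,v5:0,v6:36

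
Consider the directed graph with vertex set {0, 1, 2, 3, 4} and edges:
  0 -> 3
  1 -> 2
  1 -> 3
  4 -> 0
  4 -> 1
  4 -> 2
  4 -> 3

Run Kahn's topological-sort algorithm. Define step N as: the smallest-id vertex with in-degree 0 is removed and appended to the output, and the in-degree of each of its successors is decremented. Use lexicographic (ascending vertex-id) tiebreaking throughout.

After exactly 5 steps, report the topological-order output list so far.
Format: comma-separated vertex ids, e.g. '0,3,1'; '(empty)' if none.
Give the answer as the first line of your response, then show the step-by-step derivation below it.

4,0,1,2,3

step 1: output 4; order=[4]; indeg=(0,0,1,2,0)
step 2: output 0; order=[4,0]; indeg=(0,0,1,1,0)
step 3: output 1; order=[4,0,1]; indeg=(0,0,0,0,0)
step 4: output 2; order=[4,0,1,2]; indeg=(0,0,0,0,0)
step 5: output 3; order=[4,0,1,2,3]; indeg=(0,0,0,0,0)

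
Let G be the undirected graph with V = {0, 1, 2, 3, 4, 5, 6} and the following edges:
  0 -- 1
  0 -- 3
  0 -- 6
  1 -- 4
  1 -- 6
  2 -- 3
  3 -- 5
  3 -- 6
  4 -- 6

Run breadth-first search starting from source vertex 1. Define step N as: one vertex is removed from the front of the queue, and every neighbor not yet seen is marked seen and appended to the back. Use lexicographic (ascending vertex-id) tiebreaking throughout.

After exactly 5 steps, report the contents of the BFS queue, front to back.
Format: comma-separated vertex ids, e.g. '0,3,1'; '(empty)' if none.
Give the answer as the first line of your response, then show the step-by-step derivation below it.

2,5

step 1: dequeue 1; queue=[0,4,6]; order=1
step 2: dequeue 0; queue=[4,6,3]; order=1,0
step 3: dequeue 4; queue=[6,3]; order=1,0,4
step 4: dequeue 6; queue=[3]; order=1,0,4,6
step 5: dequeue 3; queue=[2,5]; order=1,0,4,6,3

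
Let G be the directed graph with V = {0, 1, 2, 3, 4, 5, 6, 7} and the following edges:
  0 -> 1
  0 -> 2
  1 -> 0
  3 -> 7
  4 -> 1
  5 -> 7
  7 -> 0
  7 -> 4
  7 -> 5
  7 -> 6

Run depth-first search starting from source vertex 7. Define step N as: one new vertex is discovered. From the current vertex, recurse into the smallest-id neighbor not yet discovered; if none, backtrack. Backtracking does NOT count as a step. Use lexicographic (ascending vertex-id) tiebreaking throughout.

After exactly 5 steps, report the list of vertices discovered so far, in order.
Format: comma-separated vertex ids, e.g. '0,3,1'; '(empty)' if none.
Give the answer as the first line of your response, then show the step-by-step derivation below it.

7,0,1,2,4

step 1: discover 7; path=7; order=7
step 2: discover 0; path=7>0; order=7,0
step 3: discover 1; path=7>0>1; order=7,0,1
step 4: discover 2; path=7>0>2; order=7,0,1,2
step 5: discover 4; path=7>4; order=7,0,1,2,4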